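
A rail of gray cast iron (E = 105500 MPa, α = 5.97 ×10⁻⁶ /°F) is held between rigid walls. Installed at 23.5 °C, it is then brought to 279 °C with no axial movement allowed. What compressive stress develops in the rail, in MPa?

290 MPa

E = 105500 MPa = 105.5 GPa.
α = 5.97×10⁻⁶/°F × 9/5 = 10.7×10⁻⁶/K.
ΔT = 255.5 K. Constrained thermal stress σ = E·α·ΔT = 105.5×10³ MPa × 10.7×10⁻⁶ × 255.5 = 290 MPa (compressive).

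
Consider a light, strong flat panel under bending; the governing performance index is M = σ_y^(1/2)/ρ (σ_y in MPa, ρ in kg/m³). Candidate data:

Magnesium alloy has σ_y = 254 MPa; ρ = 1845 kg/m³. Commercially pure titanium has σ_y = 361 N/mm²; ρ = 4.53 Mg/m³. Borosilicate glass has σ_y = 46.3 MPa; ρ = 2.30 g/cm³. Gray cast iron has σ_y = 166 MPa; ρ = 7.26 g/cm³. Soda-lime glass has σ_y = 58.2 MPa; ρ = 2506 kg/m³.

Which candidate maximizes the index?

Putting every candidate on a common basis:
  magnesium alloy: σ_y = 254.0 MPa, ρ = 1845 kg/m³
  commercially pure titanium: σ_y = 361.0 MPa, ρ = 4530 kg/m³
  borosilicate glass: σ_y = 46.30 MPa, ρ = 2300 kg/m³
  gray cast iron: σ_y = 166.0 MPa, ρ = 7260 kg/m³
  soda-lime glass: σ_y = 58.20 MPa, ρ = 2506 kg/m³
  magnesium alloy: M = 8.64×10⁻³
  commercially pure titanium: M = 4.19×10⁻³
  soda-lime glass: M = 3.04×10⁻³
  borosilicate glass: M = 2.96×10⁻³
  gray cast iron: M = 1.77×10⁻³
Magnesium alloy ranks first.

magnesium alloy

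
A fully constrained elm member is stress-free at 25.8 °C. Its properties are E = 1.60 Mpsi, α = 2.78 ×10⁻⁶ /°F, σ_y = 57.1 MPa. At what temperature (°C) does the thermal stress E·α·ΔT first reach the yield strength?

1060 °C

E = 1.60 Mpsi = 11.03 GPa.
α = 2.78×10⁻⁶/°F × 9/5 = 5.00×10⁻⁶/K.
E·α·ΔT = 57.10 MPa ⇒ ΔT = 57.10 / (11.03×10³ × 5.00×10⁻⁶) = 1034 K.
T = 25.8 + 1034 = 1060 °C.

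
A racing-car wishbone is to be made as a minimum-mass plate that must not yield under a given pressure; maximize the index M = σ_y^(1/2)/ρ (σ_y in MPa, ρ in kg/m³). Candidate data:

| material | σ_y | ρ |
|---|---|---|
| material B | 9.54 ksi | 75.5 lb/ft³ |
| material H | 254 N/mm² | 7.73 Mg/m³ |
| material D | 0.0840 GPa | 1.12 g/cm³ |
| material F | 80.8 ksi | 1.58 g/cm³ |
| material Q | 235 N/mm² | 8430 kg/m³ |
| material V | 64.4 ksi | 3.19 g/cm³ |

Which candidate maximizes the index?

material F

After converting to SI:
  material B: σ_y = 65.78 MPa, ρ = 1209 kg/m³
  material H: σ_y = 254.0 MPa, ρ = 7730 kg/m³
  material D: σ_y = 84.00 MPa, ρ = 1120 kg/m³
  material F: σ_y = 557.1 MPa, ρ = 1580 kg/m³
  material Q: σ_y = 235.0 MPa, ρ = 8430 kg/m³
  material V: σ_y = 444.0 MPa, ρ = 3190 kg/m³
  material F: M = 14.9×10⁻³
  material D: M = 8.18×10⁻³
  material B: M = 6.71×10⁻³
  material V: M = 6.61×10⁻³
  material H: M = 2.06×10⁻³
  material Q: M = 1.82×10⁻³
Highest index: material F.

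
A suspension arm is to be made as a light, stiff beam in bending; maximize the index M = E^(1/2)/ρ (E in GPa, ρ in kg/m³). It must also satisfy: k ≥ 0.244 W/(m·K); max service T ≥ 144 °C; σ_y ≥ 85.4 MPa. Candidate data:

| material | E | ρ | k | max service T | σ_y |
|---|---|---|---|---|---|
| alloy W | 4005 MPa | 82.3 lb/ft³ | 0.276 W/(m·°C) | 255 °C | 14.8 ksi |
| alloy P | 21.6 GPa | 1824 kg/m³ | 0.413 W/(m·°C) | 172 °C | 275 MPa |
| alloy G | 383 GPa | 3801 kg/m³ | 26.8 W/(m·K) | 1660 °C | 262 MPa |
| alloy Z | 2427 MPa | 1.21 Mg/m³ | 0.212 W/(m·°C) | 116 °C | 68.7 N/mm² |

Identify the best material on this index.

alloy G

Screen on constraints: k ≥ 0.244 W/(m·K); max service T ≥ 144 °C; σ_y ≥ 85.4 MPa. Survivors: alloy W, alloy P, alloy G.
In SI units:
  alloy W: E = 4.005 GPa, ρ = 1318 kg/m³
  alloy P: E = 21.60 GPa, ρ = 1824 kg/m³
  alloy G: E = 383.0 GPa, ρ = 3801 kg/m³
  alloy G: M = 5.15×10⁻³
  alloy P: M = 2.55×10⁻³
  alloy W: M = 1.52×10⁻³
The maximum is for alloy G.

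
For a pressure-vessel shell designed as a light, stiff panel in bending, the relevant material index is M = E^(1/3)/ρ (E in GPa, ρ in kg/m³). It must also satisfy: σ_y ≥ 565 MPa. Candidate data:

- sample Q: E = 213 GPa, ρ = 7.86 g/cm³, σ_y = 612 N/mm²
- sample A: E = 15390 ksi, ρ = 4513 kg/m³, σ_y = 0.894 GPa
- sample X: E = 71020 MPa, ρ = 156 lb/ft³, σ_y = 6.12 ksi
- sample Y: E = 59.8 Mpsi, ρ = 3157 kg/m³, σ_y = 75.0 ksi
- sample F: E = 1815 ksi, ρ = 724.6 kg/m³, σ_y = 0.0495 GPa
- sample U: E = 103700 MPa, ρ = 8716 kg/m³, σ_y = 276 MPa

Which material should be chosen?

sample A

Screen on constraints: σ_y ≥ 565 MPa. Survivors: sample Q, sample A.
Convert each candidate to consistent units, then evaluate M:
  sample Q: E = 213.0 GPa, ρ = 7860 kg/m³
  sample A: E = 106.1 GPa, ρ = 4513 kg/m³
  sample A: M = 1.05×10⁻³
  sample Q: M = 0.760×10⁻³
Highest index: sample A.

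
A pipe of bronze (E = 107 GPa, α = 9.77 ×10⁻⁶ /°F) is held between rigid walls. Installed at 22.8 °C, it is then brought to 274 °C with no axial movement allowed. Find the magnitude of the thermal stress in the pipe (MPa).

473 MPa

α = 9.77×10⁻⁶/°F × 9/5 = 17.6×10⁻⁶/K.
ΔT = 251.2 K. Constrained thermal stress σ = E·α·ΔT = 107.0×10³ MPa × 17.6×10⁻⁶ × 251.2 = 473 MPa (compressive).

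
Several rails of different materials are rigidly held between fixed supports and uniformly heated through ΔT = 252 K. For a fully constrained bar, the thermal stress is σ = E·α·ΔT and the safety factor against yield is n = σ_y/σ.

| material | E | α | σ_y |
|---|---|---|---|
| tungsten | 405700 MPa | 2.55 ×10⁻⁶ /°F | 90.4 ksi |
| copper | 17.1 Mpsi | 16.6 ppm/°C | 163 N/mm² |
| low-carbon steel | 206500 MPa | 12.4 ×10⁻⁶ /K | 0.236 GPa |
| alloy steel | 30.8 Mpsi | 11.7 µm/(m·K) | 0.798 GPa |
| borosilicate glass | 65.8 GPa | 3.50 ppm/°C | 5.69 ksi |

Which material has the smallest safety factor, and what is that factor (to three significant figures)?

copper, n = 0.330

Converting E to GPa, α to ×10⁻⁶/K, σ_y to MPa, then σ and n for each:
  tungsten: E = 405.7, α = 4.59, σ_y = 623.3 → σ = 469 MPa, n = 1.33
  copper: E = 117.9, α = 16.6, σ_y = 163.0 → σ = 493 MPa, n = 0.330
  low-carbon steel: E = 206.5, α = 12.4, σ_y = 236.0 → σ = 645 MPa, n = 0.366
  alloy steel: E = 212.4, α = 11.7, σ_y = 798.0 → σ = 626 MPa, n = 1.27
  borosilicate glass: E = 65.80, α = 3.50, σ_y = 39.23 → σ = 58.0 MPa, n = 0.676
The minimum is copper at n = 0.330.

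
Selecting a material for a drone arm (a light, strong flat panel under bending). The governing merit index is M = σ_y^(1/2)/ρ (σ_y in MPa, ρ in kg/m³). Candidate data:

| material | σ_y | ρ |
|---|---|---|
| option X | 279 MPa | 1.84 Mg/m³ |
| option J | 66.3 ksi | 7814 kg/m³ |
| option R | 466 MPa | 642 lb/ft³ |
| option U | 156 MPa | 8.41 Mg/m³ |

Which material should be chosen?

Putting every candidate on a common basis:
  option X: σ_y = 279.0 MPa, ρ = 1840 kg/m³
  option J: σ_y = 457.1 MPa, ρ = 7814 kg/m³
  option R: σ_y = 466.0 MPa, ρ = 10280 kg/m³
  option U: σ_y = 156.0 MPa, ρ = 8410 kg/m³
  option X: M = 9.08×10⁻³
  option J: M = 2.74×10⁻³
  option R: M = 2.10×10⁻³
  option U: M = 1.49×10⁻³
The maximum is for option X.

option X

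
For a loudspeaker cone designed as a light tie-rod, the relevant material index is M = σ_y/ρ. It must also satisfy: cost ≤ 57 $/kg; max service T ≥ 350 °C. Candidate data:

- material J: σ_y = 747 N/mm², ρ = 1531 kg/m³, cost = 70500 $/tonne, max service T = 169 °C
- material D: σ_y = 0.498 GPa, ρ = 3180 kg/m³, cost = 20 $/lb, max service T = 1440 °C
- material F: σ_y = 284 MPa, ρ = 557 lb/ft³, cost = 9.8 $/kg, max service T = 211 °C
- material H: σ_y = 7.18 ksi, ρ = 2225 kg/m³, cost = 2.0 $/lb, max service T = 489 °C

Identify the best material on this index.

Screen on constraints: cost ≤ 57 $/kg; max service T ≥ 350 °C. Survivors: material D, material H.
Convert each candidate to consistent units, then evaluate M:
  material D: σ_y = 498.0 MPa, ρ = 3180 kg/m³
  material H: σ_y = 49.50 MPa, ρ = 2225 kg/m³
  material D: M = 157 kN·m/kg
  material H: M = 22.2 kN·m/kg
Highest index: material D.

material D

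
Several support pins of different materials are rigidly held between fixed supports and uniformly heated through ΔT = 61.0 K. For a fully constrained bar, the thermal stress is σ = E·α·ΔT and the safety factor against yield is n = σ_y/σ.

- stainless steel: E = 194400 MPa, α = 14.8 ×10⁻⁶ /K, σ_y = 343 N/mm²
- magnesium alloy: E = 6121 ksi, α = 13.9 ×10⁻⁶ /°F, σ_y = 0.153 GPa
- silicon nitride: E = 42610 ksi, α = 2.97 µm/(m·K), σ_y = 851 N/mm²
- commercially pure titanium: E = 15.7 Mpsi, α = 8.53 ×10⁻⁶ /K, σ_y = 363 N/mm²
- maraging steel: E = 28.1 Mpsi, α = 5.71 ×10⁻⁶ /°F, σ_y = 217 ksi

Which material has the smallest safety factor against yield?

Per material, after unit conversion:
  stainless steel: E = 194.4, α = 14.8, σ_y = 343.0 → σ = 176 MPa, n = 1.95
  magnesium alloy: E = 42.20, α = 25.0, σ_y = 153.0 → σ = 64.4 MPa, n = 2.38
  silicon nitride: E = 293.8, α = 2.97, σ_y = 851.0 → σ = 53.2 MPa, n = 16.0
  commercially pure titanium: E = 108.2, α = 8.53, σ_y = 363.0 → σ = 56.3 MPa, n = 6.44
  maraging steel: E = 193.7, α = 10.3, σ_y = 1496 → σ = 121 MPa, n = 12.3
Smallest n: stainless steel with n = 1.95.

stainless steel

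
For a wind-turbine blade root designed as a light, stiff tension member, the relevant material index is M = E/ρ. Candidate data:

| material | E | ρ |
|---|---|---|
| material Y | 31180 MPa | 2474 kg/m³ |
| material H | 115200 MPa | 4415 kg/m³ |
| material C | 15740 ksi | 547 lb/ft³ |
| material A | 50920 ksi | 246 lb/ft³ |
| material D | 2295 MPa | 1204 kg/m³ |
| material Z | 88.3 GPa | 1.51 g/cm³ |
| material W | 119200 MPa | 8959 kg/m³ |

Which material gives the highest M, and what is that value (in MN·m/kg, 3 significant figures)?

material A, M = 89.1 MN·m/kg

In SI units:
  material Y: E = 31.18 GPa, ρ = 2474 kg/m³
  material H: E = 115.2 GPa, ρ = 4415 kg/m³
  material C: E = 108.5 GPa, ρ = 8762 kg/m³
  material A: E = 351.1 GPa, ρ = 3941 kg/m³
  material D: E = 2.295 GPa, ρ = 1204 kg/m³
  material Z: E = 88.30 GPa, ρ = 1510 kg/m³
  material W: E = 119.2 GPa, ρ = 8959 kg/m³
  material A: M = 89.1 MN·m/kg
  material Z: M = 58.5 MN·m/kg
  material H: M = 26.1 MN·m/kg
  material W: M = 13.3 MN·m/kg
  material Y: M = 12.6 MN·m/kg
  material C: M = 12.4 MN·m/kg
  material D: M = 1.91 MN·m/kg
Material A has the largest M.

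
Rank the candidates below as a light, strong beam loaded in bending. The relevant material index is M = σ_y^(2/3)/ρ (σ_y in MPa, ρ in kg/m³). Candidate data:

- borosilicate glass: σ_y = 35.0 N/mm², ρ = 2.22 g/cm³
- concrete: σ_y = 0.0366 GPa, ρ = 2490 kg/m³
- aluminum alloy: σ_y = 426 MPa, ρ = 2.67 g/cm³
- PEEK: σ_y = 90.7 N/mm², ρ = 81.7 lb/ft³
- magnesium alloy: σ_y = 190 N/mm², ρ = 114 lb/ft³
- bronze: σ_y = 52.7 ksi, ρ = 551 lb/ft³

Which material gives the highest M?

Normalizing units and computing the index:
  borosilicate glass: σ_y = 35.00 MPa, ρ = 2220 kg/m³
  concrete: σ_y = 36.60 MPa, ρ = 2490 kg/m³
  aluminum alloy: σ_y = 426.0 MPa, ρ = 2670 kg/m³
  PEEK: σ_y = 90.70 MPa, ρ = 1309 kg/m³
  magnesium alloy: σ_y = 190.0 MPa, ρ = 1826 kg/m³
  bronze: σ_y = 363.4 MPa, ρ = 8826 kg/m³
  aluminum alloy: M = 21.2×10⁻³
  magnesium alloy: M = 18.1×10⁻³
  PEEK: M = 15.4×10⁻³
  bronze: M = 5.77×10⁻³
  borosilicate glass: M = 4.82×10⁻³
  concrete: M = 4.43×10⁻³
The maximum is for aluminum alloy.

aluminum alloy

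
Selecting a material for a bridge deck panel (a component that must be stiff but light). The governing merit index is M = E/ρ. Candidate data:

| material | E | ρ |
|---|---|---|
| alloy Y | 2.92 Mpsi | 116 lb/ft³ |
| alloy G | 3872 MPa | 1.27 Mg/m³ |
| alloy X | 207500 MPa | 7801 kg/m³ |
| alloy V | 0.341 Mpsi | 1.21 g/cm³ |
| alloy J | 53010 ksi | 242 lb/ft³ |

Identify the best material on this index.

alloy J

Normalizing units and computing the index:
  alloy Y: E = 20.13 GPa, ρ = 1858 kg/m³
  alloy G: E = 3.872 GPa, ρ = 1270 kg/m³
  alloy X: E = 207.5 GPa, ρ = 7801 kg/m³
  alloy V: E = 2.351 GPa, ρ = 1210 kg/m³
  alloy J: E = 365.5 GPa, ρ = 3876 kg/m³
  alloy J: M = 94.3 MN·m/kg
  alloy X: M = 26.6 MN·m/kg
  alloy Y: M = 10.8 MN·m/kg
  alloy G: M = 3.05 MN·m/kg
  alloy V: M = 1.94 MN·m/kg
Highest index: alloy J.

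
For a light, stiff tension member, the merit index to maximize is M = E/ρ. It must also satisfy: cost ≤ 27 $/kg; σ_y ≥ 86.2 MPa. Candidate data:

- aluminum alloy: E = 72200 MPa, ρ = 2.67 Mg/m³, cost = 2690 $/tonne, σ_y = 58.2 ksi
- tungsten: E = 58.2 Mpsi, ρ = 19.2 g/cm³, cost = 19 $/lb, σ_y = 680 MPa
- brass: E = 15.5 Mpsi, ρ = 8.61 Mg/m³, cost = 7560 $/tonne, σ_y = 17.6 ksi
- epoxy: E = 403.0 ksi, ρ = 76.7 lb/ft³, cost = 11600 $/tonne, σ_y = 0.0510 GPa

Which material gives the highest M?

aluminum alloy

Screen on constraints: cost ≤ 27 $/kg; σ_y ≥ 86.2 MPa. Survivors: aluminum alloy, brass.
In SI units:
  aluminum alloy: E = 72.20 GPa, ρ = 2670 kg/m³
  brass: E = 106.9 GPa, ρ = 8610 kg/m³
  aluminum alloy: M = 27.0 MN·m/kg
  brass: M = 12.4 MN·m/kg
Aluminum alloy ranks first.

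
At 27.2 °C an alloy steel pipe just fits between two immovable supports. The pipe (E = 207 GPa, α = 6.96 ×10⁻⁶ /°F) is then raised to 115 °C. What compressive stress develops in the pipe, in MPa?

228 MPa

α = 6.96×10⁻⁶/°F × 9/5 = 12.5×10⁻⁶/K.
ΔT = 87.80 K. Constrained thermal stress σ = E·α·ΔT = 207.0×10³ MPa × 12.5×10⁻⁶ × 87.80 = 228 MPa (compressive).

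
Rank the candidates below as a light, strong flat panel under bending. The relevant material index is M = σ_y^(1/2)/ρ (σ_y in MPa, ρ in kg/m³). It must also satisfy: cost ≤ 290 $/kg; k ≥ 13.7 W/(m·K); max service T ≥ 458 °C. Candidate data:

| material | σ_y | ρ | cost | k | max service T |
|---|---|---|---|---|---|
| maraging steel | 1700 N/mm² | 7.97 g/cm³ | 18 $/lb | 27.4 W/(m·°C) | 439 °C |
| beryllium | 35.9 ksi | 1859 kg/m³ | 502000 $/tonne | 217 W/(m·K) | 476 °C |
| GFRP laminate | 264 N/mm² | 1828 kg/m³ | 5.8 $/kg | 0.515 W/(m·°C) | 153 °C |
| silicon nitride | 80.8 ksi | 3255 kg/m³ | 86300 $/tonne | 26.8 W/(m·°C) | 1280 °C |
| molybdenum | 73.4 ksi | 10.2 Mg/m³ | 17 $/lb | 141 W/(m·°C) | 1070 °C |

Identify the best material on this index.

Screen on constraints: cost ≤ 290 $/kg; k ≥ 13.7 W/(m·K); max service T ≥ 458 °C. Survivors: silicon nitride, molybdenum.
In SI units:
  silicon nitride: σ_y = 557.1 MPa, ρ = 3255 kg/m³
  molybdenum: σ_y = 506.1 MPa, ρ = 10200 kg/m³
  silicon nitride: M = 7.25×10⁻³
  molybdenum: M = 2.21×10⁻³
Silicon nitride ranks first.

silicon nitride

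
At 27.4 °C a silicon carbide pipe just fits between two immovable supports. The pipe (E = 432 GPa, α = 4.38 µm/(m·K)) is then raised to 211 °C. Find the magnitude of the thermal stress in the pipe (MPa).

347 MPa

ΔT = 183.6 K. Constrained thermal stress σ = E·α·ΔT = 432.0×10³ MPa × 4.38×10⁻⁶ × 183.6 = 347 MPa (compressive).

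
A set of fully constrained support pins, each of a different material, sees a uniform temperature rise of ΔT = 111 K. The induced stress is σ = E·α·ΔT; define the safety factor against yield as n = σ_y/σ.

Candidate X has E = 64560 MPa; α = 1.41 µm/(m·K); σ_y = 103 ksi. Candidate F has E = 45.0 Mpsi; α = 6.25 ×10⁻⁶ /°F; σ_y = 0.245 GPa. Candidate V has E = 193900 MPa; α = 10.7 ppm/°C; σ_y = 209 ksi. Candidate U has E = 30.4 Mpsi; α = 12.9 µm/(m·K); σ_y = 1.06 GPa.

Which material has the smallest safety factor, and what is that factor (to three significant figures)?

In consistent units (E in GPa, α in ×10⁻⁶/K, σ_y in MPa):
  candidate X: E = 64.56, α = 1.41, σ_y = 710.2 → σ = 10.1 MPa, n = 70.3
  candidate F: E = 310.3, α = 11.2, σ_y = 245.0 → σ = 387 MPa, n = 0.632
  candidate V: E = 193.9, α = 10.7, σ_y = 1441 → σ = 230 MPa, n = 6.26
  candidate U: E = 209.6, α = 12.9, σ_y = 1060 → σ = 300 MPa, n = 3.53
Smallest n: candidate F with n = 0.632.

candidate F, n = 0.632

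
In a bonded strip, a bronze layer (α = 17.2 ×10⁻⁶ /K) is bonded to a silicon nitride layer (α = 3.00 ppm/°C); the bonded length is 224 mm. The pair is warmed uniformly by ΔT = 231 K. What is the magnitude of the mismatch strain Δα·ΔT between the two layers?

3.28×10⁻³

Δα = |17.2 − 3.00|×10⁻⁶/K = 14.2×10⁻⁶/K.
Mismatch strain = Δα·ΔT = 14.2×10⁻⁶ × 231.0 = 3.28×10⁻³.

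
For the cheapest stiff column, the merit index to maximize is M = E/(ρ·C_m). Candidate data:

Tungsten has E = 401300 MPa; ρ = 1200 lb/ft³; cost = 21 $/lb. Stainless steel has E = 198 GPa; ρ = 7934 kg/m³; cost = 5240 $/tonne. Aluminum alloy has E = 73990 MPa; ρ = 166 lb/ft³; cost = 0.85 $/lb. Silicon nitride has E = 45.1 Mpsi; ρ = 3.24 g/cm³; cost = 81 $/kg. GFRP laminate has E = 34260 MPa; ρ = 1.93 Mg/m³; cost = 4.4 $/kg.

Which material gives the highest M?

aluminum alloy

Putting every candidate on a common basis:
  tungsten: E = 401.3 GPa, ρ = 19220 kg/m³, cost = 46.30 $/kg
  stainless steel: E = 198.0 GPa, ρ = 7934 kg/m³, cost = 5.240 $/kg
  aluminum alloy: E = 73.99 GPa, ρ = 2659 kg/m³, cost = 1.874 $/kg
  silicon nitride: E = 311.0 GPa, ρ = 3240 kg/m³, cost = 81.00 $/kg
  GFRP laminate: E = 34.26 GPa, ρ = 1930 kg/m³, cost = 4.400 $/kg
  aluminum alloy: M = 14.8 MN·m per $
  stainless steel: M = 4.76 MN·m per $
  GFRP laminate: M = 4.03 MN·m per $
  silicon nitride: M = 1.18 MN·m per $
  tungsten: M = 0.451 MN·m per $
The maximum is for aluminum alloy.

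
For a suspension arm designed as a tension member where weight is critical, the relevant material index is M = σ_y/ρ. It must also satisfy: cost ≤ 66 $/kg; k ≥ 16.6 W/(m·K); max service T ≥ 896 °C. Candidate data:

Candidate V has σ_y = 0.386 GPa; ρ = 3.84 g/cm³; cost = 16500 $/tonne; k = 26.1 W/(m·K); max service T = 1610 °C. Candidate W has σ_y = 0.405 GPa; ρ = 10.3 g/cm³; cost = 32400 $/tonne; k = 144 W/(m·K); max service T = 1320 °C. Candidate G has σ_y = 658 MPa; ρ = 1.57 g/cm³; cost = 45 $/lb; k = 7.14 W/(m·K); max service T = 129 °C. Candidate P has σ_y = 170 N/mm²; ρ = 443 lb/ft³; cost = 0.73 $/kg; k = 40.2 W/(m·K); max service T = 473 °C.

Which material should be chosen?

candidate V

Screen on constraints: cost ≤ 66 $/kg; k ≥ 16.6 W/(m·K); max service T ≥ 896 °C. Survivors: candidate V, candidate W.
After converting to SI:
  candidate V: σ_y = 386.0 MPa, ρ = 3840 kg/m³
  candidate W: σ_y = 405.0 MPa, ρ = 10300 kg/m³
  candidate V: M = 101 kN·m/kg
  candidate W: M = 39.3 kN·m/kg
Candidate V has the largest M.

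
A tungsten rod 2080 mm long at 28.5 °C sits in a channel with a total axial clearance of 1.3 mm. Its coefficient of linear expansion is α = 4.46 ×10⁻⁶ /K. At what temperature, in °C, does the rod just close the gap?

169 °C

α·L₀·ΔT = 1.3 mm ⇒ ΔT = 1.3 / (4.46×10⁻⁶ × 2080.0) = 140.1 K.
T = 28.5 + 140.1 = 168.6 °C.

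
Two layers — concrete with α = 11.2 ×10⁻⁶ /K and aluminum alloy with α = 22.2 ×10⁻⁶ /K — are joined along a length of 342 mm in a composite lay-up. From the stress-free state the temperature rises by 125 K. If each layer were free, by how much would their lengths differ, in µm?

Δα = |11.2 − 22.2|×10⁻⁶/K = 11.0×10⁻⁶/K.
ΔL_mismatch = Δα·L·ΔT = 11.0×10⁻⁶ × 342.0 mm × 125.0 K = 470 µm.

470 µm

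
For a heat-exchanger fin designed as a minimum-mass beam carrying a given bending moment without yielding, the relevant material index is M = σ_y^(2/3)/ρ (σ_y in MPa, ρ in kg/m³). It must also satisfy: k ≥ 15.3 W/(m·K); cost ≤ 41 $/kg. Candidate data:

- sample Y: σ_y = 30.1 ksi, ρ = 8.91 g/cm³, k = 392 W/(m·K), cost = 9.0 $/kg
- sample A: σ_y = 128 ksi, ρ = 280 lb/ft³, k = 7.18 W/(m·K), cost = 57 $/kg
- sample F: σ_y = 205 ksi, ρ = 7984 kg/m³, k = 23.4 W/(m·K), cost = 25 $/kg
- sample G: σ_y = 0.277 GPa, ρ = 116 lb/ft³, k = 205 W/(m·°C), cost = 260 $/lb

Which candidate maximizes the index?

sample F

Screen on constraints: k ≥ 15.3 W/(m·K); cost ≤ 41 $/kg. Survivors: sample Y, sample F.
Normalizing units and computing the index:
  sample Y: σ_y = 207.5 MPa, ρ = 8910 kg/m³
  sample F: σ_y = 1413 MPa, ρ = 7984 kg/m³
  sample F: M = 15.8×10⁻³
  sample Y: M = 3.93×10⁻³
Sample F ranks first.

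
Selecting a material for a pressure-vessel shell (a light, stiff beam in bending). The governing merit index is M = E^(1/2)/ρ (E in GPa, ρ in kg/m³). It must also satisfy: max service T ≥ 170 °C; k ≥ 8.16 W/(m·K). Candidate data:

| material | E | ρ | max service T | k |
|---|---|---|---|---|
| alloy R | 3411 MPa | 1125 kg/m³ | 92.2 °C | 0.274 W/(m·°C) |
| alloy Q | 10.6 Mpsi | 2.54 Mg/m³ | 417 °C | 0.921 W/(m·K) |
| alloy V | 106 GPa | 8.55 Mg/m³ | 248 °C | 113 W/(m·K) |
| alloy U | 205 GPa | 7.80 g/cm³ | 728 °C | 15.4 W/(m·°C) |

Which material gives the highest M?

alloy U

Screen on constraints: max service T ≥ 170 °C; k ≥ 8.16 W/(m·K). Survivors: alloy V, alloy U.
After converting to SI:
  alloy V: E = 106.0 GPa, ρ = 8550 kg/m³
  alloy U: E = 205.0 GPa, ρ = 7800 kg/m³
  alloy U: M = 1.84×10⁻³
  alloy V: M = 1.20×10⁻³
Alloy U has the largest M.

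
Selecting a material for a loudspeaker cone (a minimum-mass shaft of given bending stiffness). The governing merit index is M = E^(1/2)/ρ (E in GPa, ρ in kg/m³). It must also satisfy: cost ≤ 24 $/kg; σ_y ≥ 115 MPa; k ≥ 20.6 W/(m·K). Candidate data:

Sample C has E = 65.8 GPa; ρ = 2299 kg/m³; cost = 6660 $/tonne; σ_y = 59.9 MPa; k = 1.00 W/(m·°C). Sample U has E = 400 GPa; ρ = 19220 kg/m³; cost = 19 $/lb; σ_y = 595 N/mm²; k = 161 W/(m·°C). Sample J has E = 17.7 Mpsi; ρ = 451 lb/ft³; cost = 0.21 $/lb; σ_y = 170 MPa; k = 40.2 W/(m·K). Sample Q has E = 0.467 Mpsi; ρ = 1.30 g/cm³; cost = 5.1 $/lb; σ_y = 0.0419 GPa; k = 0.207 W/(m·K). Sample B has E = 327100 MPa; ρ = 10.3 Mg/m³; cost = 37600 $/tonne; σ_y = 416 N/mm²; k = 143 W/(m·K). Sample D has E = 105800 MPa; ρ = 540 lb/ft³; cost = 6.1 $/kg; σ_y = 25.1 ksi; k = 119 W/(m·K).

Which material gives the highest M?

Screen on constraints: cost ≤ 24 $/kg; σ_y ≥ 115 MPa; k ≥ 20.6 W/(m·K). Survivors: sample J, sample D.
In SI units:
  sample J: E = 122.0 GPa, ρ = 7224 kg/m³
  sample D: E = 105.8 GPa, ρ = 8650 kg/m³
  sample J: M = 1.53×10⁻³
  sample D: M = 1.19×10⁻³
Sample J ranks first.

sample J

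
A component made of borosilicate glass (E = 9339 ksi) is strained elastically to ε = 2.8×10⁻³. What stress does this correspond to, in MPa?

E = 9339 ksi = 64.39 GPa.
σ = E·ε = 64390 MPa × 2.8×10⁻³ = 180 MPa.

180 MPa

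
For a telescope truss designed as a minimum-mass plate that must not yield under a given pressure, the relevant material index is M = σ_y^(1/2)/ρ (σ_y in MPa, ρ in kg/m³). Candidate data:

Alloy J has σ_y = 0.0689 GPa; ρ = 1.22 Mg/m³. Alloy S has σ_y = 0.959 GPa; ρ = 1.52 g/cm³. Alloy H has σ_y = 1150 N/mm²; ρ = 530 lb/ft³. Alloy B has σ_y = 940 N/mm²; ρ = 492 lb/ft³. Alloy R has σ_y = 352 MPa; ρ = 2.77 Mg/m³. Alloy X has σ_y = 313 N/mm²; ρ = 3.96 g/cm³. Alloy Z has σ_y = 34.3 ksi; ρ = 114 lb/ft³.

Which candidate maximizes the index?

In SI units:
  alloy J: σ_y = 68.90 MPa, ρ = 1220 kg/m³
  alloy S: σ_y = 959.0 MPa, ρ = 1520 kg/m³
  alloy H: σ_y = 1150 MPa, ρ = 8490 kg/m³
  alloy B: σ_y = 940.0 MPa, ρ = 7881 kg/m³
  alloy R: σ_y = 352.0 MPa, ρ = 2770 kg/m³
  alloy X: σ_y = 313.0 MPa, ρ = 3960 kg/m³
  alloy Z: σ_y = 236.5 MPa, ρ = 1826 kg/m³
  alloy S: M = 20.4×10⁻³
  alloy Z: M = 8.42×10⁻³
  alloy J: M = 6.80×10⁻³
  alloy R: M = 6.77×10⁻³
  alloy X: M = 4.47×10⁻³
  alloy H: M = 3.99×10⁻³
  alloy B: M = 3.89×10⁻³
The maximum is for alloy S.

alloy S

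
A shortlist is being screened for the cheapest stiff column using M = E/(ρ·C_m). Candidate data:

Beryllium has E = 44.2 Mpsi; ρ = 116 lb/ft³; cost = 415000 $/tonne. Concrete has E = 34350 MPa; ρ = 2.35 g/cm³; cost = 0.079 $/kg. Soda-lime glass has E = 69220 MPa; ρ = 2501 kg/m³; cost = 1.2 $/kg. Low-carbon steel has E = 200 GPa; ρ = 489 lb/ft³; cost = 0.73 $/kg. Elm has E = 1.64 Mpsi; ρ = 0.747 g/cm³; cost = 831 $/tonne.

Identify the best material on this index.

concrete

In SI units:
  beryllium: E = 304.7 GPa, ρ = 1858 kg/m³, cost = 415.0 $/kg
  concrete: E = 34.35 GPa, ρ = 2350 kg/m³, cost = 0.07900 $/kg
  soda-lime glass: E = 69.22 GPa, ρ = 2501 kg/m³, cost = 1.200 $/kg
  low-carbon steel: E = 200.0 GPa, ρ = 7833 kg/m³, cost = 0.7300 $/kg
  elm: E = 11.31 GPa, ρ = 747.0 kg/m³, cost = 0.8310 $/kg
  concrete: M = 185 MN·m per $
  low-carbon steel: M = 35.0 MN·m per $
  soda-lime glass: M = 23.1 MN·m per $
  elm: M = 18.2 MN·m per $
  beryllium: M = 0.395 MN·m per $
Highest index: concrete.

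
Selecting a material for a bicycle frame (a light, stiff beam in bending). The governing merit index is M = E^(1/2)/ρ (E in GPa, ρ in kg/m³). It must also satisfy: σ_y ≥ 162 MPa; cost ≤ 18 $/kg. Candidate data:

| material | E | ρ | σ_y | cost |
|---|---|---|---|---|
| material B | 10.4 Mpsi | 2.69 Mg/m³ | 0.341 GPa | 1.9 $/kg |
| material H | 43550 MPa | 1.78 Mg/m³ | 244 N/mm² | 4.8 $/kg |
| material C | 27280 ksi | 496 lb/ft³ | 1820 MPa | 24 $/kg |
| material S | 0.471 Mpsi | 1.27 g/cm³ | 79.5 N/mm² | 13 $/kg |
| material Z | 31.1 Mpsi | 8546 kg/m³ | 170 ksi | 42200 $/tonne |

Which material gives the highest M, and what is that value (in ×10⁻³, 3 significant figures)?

material H, M = 3.71×10⁻³

Screen on constraints: σ_y ≥ 162 MPa; cost ≤ 18 $/kg. Survivors: material B, material H.
After converting to SI:
  material B: E = 71.71 GPa, ρ = 2690 kg/m³
  material H: E = 43.55 GPa, ρ = 1780 kg/m³
  material H: M = 3.71×10⁻³
  material B: M = 3.15×10⁻³
Material H has the largest M.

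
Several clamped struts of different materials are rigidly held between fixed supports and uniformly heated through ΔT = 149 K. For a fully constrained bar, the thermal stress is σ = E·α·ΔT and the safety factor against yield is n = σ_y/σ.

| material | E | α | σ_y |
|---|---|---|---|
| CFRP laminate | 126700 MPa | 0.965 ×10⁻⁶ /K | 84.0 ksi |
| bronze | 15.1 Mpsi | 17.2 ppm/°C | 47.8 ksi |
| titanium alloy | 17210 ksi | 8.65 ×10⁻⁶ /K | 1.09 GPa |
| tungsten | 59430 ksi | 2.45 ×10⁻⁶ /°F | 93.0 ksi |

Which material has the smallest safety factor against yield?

bronze

Per material, after unit conversion:
  CFRP laminate: E = 126.7, α = 0.965, σ_y = 579.2 → σ = 18.2 MPa, n = 31.8
  bronze: E = 104.1, α = 17.2, σ_y = 329.6 → σ = 267 MPa, n = 1.24
  titanium alloy: E = 118.7, α = 8.65, σ_y = 1090 → σ = 153 MPa, n = 7.13
  tungsten: E = 409.8, α = 4.41, σ_y = 641.2 → σ = 269 MPa, n = 2.38
Bronze has the lowest safety factor, n = 1.24.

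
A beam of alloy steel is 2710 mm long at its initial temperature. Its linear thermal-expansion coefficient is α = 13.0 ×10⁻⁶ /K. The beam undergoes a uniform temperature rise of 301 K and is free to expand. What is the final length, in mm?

2720.6 mm

ΔL = α·L₀·ΔT = 13.0×10⁻⁶ × 2710 mm × 301.0 K = 10.6 mm.
L = L₀ + ΔL = 2710 + 10.6 = 2720.6 mm.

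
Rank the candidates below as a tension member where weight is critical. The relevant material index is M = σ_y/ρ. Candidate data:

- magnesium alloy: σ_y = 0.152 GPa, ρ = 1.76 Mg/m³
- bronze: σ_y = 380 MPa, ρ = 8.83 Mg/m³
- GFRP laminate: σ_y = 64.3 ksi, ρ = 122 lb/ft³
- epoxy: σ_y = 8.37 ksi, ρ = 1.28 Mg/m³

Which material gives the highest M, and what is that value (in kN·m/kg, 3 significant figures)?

Putting every candidate on a common basis:
  magnesium alloy: σ_y = 152.0 MPa, ρ = 1760 kg/m³
  bronze: σ_y = 380.0 MPa, ρ = 8830 kg/m³
  GFRP laminate: σ_y = 443.3 MPa, ρ = 1954 kg/m³
  epoxy: σ_y = 57.71 MPa, ρ = 1280 kg/m³
  GFRP laminate: M = 227 kN·m/kg
  magnesium alloy: M = 86.4 kN·m/kg
  epoxy: M = 45.1 kN·m/kg
  bronze: M = 43.0 kN·m/kg
GFRP laminate ranks first.

GFRP laminate, M = 227 kN·m/kg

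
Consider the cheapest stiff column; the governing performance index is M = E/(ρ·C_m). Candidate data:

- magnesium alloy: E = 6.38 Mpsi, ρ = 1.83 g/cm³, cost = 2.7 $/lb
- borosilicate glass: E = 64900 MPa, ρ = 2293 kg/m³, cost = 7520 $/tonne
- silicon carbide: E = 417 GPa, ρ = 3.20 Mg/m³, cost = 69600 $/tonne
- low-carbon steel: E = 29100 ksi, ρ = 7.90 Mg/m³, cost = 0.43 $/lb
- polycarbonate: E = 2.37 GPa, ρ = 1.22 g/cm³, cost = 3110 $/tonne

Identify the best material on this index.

After converting to SI:
  magnesium alloy: E = 43.99 GPa, ρ = 1830 kg/m³, cost = 5.952 $/kg
  borosilicate glass: E = 64.90 GPa, ρ = 2293 kg/m³, cost = 7.520 $/kg
  silicon carbide: E = 417.0 GPa, ρ = 3200 kg/m³, cost = 69.60 $/kg
  low-carbon steel: E = 200.6 GPa, ρ = 7900 kg/m³, cost = 0.9480 $/kg
  polycarbonate: E = 2.370 GPa, ρ = 1220 kg/m³, cost = 3.110 $/kg
  low-carbon steel: M = 26.8 MN·m per $
  magnesium alloy: M = 4.04 MN·m per $
  borosilicate glass: M = 3.76 MN·m per $
  silicon carbide: M = 1.87 MN·m per $
  polycarbonate: M = 0.625 MN·m per $
Low-carbon steel ranks first.

low-carbon steel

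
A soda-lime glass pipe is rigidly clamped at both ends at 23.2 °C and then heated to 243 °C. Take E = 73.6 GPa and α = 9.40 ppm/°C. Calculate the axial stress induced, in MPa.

152 MPa

ΔT = 219.8 K. Constrained thermal stress σ = E·α·ΔT = 73.60×10³ MPa × 9.40×10⁻⁶ × 219.8 = 152 MPa (compressive).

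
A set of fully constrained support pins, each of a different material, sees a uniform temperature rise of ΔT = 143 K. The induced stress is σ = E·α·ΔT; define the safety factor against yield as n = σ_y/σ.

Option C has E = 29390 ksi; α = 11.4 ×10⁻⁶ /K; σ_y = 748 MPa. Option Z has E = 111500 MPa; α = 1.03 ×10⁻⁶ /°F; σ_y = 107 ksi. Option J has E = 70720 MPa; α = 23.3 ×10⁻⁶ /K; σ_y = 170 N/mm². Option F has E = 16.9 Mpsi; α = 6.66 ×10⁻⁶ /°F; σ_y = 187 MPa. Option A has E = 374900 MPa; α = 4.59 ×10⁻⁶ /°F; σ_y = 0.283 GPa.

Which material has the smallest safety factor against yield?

option A

Per material, after unit conversion:
  option C: E = 202.6, α = 11.4, σ_y = 748.0 → σ = 330 MPa, n = 2.26
  option Z: E = 111.5, α = 1.85, σ_y = 737.7 → σ = 29.6 MPa, n = 25.0
  option J: E = 70.72, α = 23.3, σ_y = 170.0 → σ = 236 MPa, n = 0.721
  option F: E = 116.5, α = 12.0, σ_y = 187.0 → σ = 200 MPa, n = 0.936
  option A: E = 374.9, α = 8.26, σ_y = 283.0 → σ = 443 MPa, n = 0.639
Smallest n: option A with n = 0.639.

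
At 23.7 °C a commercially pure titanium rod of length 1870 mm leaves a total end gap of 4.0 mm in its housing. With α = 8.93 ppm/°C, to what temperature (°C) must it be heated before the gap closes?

α·L₀·ΔT = 4.0 mm ⇒ ΔT = 4.0 / (8.93×10⁻⁶ × 1870.0) = 239.5 K.
T = 23.7 + 239.5 = 263.2 °C.

263 °C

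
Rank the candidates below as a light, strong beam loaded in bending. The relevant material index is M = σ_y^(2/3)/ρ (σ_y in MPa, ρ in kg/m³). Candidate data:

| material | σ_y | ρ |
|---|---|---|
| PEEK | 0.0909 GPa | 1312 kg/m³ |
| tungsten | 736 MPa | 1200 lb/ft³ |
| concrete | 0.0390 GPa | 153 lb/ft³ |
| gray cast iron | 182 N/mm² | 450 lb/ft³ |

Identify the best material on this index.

PEEK

Putting every candidate on a common basis:
  PEEK: σ_y = 90.90 MPa, ρ = 1312 kg/m³
  tungsten: σ_y = 736.0 MPa, ρ = 19220 kg/m³
  concrete: σ_y = 39.00 MPa, ρ = 2451 kg/m³
  gray cast iron: σ_y = 182.0 MPa, ρ = 7208 kg/m³
  PEEK: M = 15.4×10⁻³
  concrete: M = 4.69×10⁻³
  gray cast iron: M = 4.46×10⁻³
  tungsten: M = 4.24×10⁻³
The maximum is for PEEK.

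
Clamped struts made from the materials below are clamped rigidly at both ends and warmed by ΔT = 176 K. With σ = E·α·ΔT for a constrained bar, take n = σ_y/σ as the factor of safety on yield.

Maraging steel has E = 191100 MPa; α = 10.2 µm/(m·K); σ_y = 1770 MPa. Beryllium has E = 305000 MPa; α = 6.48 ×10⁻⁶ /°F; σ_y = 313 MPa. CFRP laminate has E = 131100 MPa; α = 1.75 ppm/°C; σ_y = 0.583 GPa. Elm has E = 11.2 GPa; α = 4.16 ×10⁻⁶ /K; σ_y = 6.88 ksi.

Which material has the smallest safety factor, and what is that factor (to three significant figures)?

Converting E to GPa, α to ×10⁻⁶/K, σ_y to MPa, then σ and n for each:
  maraging steel: E = 191.1, α = 10.2, σ_y = 1770 → σ = 343 MPa, n = 5.16
  beryllium: E = 305.0, α = 11.7, σ_y = 313.0 → σ = 626 MPa, n = 0.500
  CFRP laminate: E = 131.1, α = 1.75, σ_y = 583.0 → σ = 40.4 MPa, n = 14.4
  elm: E = 11.20, α = 4.16, σ_y = 47.44 → σ = 8.20 MPa, n = 5.78
Beryllium has the lowest safety factor, n = 0.500.

beryllium, n = 0.500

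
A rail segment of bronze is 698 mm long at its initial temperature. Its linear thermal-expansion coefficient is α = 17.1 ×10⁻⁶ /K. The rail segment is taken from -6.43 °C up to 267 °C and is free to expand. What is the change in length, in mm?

ΔT = 267 − (-6.43) = 273.4 K.
ΔL = α·L₀·ΔT = 17.1×10⁻⁶ × 698 mm × 273.4 K = 3.26 mm.

3.26 mm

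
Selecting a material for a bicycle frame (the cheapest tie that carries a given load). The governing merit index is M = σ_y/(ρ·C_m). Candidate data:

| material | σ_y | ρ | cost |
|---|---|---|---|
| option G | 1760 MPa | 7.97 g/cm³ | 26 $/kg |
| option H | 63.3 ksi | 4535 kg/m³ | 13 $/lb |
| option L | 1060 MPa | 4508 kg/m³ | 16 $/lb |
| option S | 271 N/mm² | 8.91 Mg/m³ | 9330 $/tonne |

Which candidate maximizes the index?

option G

After converting to SI:
  option G: σ_y = 1760 MPa, ρ = 7970 kg/m³, cost = 26.00 $/kg
  option H: σ_y = 436.4 MPa, ρ = 4535 kg/m³, cost = 28.66 $/kg
  option L: σ_y = 1060 MPa, ρ = 4508 kg/m³, cost = 35.27 $/kg
  option S: σ_y = 271.0 MPa, ρ = 8910 kg/m³, cost = 9.330 $/kg
  option G: M = 8.49 kN·m per $
  option L: M = 6.67 kN·m per $
  option H: M = 3.36 kN·m per $
  option S: M = 3.26 kN·m per $
Option G ranks first.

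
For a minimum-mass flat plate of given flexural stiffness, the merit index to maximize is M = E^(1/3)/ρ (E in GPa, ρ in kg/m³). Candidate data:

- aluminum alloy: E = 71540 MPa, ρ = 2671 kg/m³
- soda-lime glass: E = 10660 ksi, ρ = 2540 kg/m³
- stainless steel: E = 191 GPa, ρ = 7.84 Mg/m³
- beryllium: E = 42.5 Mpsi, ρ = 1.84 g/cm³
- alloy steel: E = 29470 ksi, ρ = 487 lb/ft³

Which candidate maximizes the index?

Convert each candidate to consistent units, then evaluate M:
  aluminum alloy: E = 71.54 GPa, ρ = 2671 kg/m³
  soda-lime glass: E = 73.50 GPa, ρ = 2540 kg/m³
  stainless steel: E = 191.0 GPa, ρ = 7840 kg/m³
  beryllium: E = 293.0 GPa, ρ = 1840 kg/m³
  alloy steel: E = 203.2 GPa, ρ = 7801 kg/m³
  beryllium: M = 3.61×10⁻³
  soda-lime glass: M = 1.65×10⁻³
  aluminum alloy: M = 1.55×10⁻³
  alloy steel: M = 0.754×10⁻³
  stainless steel: M = 0.735×10⁻³
Highest index: beryllium.

beryllium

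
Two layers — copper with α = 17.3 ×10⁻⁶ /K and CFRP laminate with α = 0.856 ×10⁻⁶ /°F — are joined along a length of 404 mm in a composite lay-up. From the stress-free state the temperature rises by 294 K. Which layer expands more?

copper

CFRP laminate: α = 0.856×10⁻⁶/°F × 9/5 = 1.54×10⁻⁶/K.
α(copper) = 17.3×10⁻⁶/K vs α(CFRP laminate) = 1.54×10⁻⁶/K.
Higher α expands more for the same ΔT: copper.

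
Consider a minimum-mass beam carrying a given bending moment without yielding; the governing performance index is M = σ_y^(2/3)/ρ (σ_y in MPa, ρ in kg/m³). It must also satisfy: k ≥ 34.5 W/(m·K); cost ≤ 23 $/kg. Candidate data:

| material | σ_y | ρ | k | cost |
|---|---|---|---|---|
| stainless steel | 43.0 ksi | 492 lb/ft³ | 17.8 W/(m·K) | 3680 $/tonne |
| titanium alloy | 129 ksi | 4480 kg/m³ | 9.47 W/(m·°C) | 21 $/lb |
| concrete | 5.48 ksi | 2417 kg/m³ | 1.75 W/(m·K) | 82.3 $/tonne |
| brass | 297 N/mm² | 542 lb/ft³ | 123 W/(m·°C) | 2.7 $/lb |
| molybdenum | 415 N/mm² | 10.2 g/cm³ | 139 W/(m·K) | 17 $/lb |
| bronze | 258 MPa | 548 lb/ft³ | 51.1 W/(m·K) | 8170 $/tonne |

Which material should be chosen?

Screen on constraints: k ≥ 34.5 W/(m·K); cost ≤ 23 $/kg. Survivors: brass, bronze.
After converting to SI:
  brass: σ_y = 297.0 MPa, ρ = 8682 kg/m³
  bronze: σ_y = 258.0 MPa, ρ = 8778 kg/m³
  brass: M = 5.13×10⁻³
  bronze: M = 4.62×10⁻³
Brass has the largest M.

brass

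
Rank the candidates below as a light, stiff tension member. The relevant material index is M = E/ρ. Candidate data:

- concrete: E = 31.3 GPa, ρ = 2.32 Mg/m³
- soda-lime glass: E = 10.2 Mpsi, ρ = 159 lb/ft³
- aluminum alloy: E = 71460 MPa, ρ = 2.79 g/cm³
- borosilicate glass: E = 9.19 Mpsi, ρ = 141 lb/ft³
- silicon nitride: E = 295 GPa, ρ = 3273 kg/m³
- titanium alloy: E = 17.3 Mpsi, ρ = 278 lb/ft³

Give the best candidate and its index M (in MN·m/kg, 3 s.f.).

silicon nitride, M = 90.1 MN·m/kg

Convert each candidate to consistent units, then evaluate M:
  concrete: E = 31.30 GPa, ρ = 2320 kg/m³
  soda-lime glass: E = 70.33 GPa, ρ = 2547 kg/m³
  aluminum alloy: E = 71.46 GPa, ρ = 2790 kg/m³
  borosilicate glass: E = 63.36 GPa, ρ = 2259 kg/m³
  silicon nitride: E = 295.0 GPa, ρ = 3273 kg/m³
  titanium alloy: E = 119.3 GPa, ρ = 4453 kg/m³
  silicon nitride: M = 90.1 MN·m/kg
  borosilicate glass: M = 28.1 MN·m/kg
  soda-lime glass: M = 27.6 MN·m/kg
  titanium alloy: M = 26.8 MN·m/kg
  aluminum alloy: M = 25.6 MN·m/kg
  concrete: M = 13.5 MN·m/kg
Silicon nitride has the largest M.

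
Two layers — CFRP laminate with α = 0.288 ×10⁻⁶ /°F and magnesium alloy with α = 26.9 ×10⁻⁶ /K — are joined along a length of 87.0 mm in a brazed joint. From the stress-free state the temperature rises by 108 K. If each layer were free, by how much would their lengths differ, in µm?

CFRP laminate: α = 0.288×10⁻⁶/°F × 9/5 = 0.518×10⁻⁶/K.
Δα = |0.518 − 26.9|×10⁻⁶/K = 26.4×10⁻⁶/K.
ΔL_mismatch = Δα·L·ΔT = 26.4×10⁻⁶ × 87.0 mm × 108.0 K = 248 µm.

248 µm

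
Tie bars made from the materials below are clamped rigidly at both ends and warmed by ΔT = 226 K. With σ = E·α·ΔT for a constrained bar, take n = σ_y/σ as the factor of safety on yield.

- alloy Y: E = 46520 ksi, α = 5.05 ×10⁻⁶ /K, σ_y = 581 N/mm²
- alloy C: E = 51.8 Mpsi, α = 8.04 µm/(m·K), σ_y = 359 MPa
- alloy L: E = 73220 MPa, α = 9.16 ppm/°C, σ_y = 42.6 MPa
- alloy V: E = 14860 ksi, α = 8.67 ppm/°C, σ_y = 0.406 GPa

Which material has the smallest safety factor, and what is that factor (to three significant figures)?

Converting E to GPa, α to ×10⁻⁶/K, σ_y to MPa, then σ and n for each:
  alloy Y: E = 320.7, α = 5.05, σ_y = 581.0 → σ = 366 MPa, n = 1.59
  alloy C: E = 357.1, α = 8.04, σ_y = 359.0 → σ = 649 MPa, n = 0.553
  alloy L: E = 73.22, α = 9.16, σ_y = 42.60 → σ = 152 MPa, n = 0.281
  alloy V: E = 102.5, α = 8.67, σ_y = 406.0 → σ = 201 MPa, n = 2.02
The minimum is alloy L at n = 0.281.

alloy L, n = 0.281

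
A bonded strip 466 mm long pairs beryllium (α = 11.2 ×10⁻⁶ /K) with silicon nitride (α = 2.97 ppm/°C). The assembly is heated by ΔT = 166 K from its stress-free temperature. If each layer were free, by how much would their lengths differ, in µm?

637 µm

Δα = |11.2 − 2.97|×10⁻⁶/K = 8.23×10⁻⁶/K.
ΔL_mismatch = Δα·L·ΔT = 8.23×10⁻⁶ × 466.0 mm × 166.0 K = 637 µm.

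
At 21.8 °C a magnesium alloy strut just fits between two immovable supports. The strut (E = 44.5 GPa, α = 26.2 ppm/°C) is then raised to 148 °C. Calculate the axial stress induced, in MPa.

147 MPa

ΔT = 126.2 K. Constrained thermal stress σ = E·α·ΔT = 44.50×10³ MPa × 26.2×10⁻⁶ × 126.2 = 147 MPa (compressive).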